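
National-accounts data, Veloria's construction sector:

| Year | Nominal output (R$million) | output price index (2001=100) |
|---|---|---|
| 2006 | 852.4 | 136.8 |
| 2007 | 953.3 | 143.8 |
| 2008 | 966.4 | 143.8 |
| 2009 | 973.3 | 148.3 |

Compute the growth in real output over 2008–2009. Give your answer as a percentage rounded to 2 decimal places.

Real output 2008 = 966.4/1.438 = 672.04.
Real output 2009 = 973.3/1.483 = 656.30.
Change = 656.30/672.04 − 1 = -0.0234.

-2.34%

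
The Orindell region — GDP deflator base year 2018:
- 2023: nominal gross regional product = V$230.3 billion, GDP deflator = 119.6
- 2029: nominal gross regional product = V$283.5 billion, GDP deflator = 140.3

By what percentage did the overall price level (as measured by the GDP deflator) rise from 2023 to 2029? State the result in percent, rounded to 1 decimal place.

Price-level change = 140.3 / 119.6 − 1 = 0.1731.

17.3%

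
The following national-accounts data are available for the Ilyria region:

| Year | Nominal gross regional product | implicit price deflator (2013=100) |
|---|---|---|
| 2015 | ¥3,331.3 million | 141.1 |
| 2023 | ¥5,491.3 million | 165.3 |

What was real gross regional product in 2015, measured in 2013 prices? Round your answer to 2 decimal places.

¥2,360.95 million

Real gross regional product = Nominal / (implicit price deflator/100) = 3331.3 / 1.411 = 2360.95.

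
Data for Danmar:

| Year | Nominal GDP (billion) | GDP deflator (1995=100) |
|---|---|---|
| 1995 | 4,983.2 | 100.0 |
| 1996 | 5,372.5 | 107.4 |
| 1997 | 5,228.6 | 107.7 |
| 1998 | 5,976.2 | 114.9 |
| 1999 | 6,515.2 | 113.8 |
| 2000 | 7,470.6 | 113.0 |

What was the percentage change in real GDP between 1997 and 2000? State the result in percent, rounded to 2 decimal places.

Real GDP 1997 = 5228.6/1.077 = 4854.78.
Real GDP 2000 = 7470.6/1.130 = 6611.15.
Change = 6611.15/4854.78 − 1 = 0.3618.

36.18%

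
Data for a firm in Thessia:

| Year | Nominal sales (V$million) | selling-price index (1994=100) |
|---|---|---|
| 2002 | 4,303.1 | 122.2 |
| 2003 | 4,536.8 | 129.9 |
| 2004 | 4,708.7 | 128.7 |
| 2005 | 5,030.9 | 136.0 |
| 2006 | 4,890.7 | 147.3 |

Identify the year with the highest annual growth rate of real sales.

2004

2003: real = 4536.8/1.299 = 3492.53; growth vs 2002 (3521.36) = -0.82%.
2004: real = 4708.7/1.287 = 3658.66; growth vs 2003 (3492.53) = 4.76%.
2005: real = 5030.9/1.360 = 3699.19; growth vs 2004 (3658.66) = 1.11%.
2006: real = 4890.7/1.473 = 3320.23; growth vs 2005 (3699.19) = -10.24%.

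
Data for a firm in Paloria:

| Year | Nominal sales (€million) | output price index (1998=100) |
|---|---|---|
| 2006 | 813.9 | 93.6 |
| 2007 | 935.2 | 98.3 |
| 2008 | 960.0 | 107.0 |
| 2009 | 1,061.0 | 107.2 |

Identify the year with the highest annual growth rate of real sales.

2007: real = 935.2/0.983 = 951.37; growth vs 2006 (869.55) = 9.41%.
2008: real = 960.0/1.070 = 897.20; growth vs 2007 (951.37) = -5.69%.
2009: real = 1061.0/1.072 = 989.74; growth vs 2008 (897.20) = 10.31%.

2009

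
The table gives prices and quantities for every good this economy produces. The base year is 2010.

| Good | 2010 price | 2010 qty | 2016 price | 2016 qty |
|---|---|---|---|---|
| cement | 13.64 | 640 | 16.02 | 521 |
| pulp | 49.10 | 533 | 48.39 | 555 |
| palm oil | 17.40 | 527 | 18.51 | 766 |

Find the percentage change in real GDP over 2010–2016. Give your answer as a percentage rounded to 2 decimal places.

Real GDP 2010 = Nominal GDP 2010 = 13.64·640 + 49.10·533 + 17.40·527 = 44069.70.
Real GDP 2016 (at 2010 prices) = 13.64·521 + 49.10·555 + 17.40·766 = 47685.34.
Real growth = 47685.34/44069.70 − 1 = 0.0820.

8.20%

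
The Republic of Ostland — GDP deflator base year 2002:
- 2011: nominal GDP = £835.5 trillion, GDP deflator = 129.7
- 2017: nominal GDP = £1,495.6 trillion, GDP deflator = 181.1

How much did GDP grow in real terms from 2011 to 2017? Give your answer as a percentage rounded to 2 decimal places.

28.20%

Real GDP 2011 = 835.5 / 1.297 = 644.18.
Real GDP 2017 = 1495.6 / 1.811 = 825.84.
Real growth = 825.84 / 644.18 − 1 = 0.2820.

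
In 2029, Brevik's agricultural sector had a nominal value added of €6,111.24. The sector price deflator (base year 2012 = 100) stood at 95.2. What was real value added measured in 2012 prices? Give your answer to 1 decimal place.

€6,419.4

Real value added = Nominal / (sector price deflator/100) = 6111.24 / 0.952 = 6419.37.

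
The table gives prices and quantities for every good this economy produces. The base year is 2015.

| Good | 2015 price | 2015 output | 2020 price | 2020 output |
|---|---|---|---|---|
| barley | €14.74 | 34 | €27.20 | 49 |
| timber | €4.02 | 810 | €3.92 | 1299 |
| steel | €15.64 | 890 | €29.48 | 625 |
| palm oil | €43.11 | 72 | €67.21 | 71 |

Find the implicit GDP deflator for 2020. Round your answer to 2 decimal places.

157.73

Nominal GDP 2020 = 27.20·49 + 3.92·1299 + 29.48·625 + 67.21·71 = 29621.79.
Real GDP 2020 (at 2015 prices) = 14.74·49 + 4.02·1299 + 15.64·625 + 43.11·71 = 18780.05.
Deflator = Nominal/Real × 100 = 29621.79/18780.05 × 100 = 157.730.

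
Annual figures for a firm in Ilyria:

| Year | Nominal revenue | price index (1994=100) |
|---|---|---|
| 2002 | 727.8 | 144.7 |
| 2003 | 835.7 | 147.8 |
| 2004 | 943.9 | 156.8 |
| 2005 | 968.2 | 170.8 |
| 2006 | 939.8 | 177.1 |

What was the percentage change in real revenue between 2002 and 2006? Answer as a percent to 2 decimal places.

5.51%

Real revenue 2002 = 727.8/1.447 = 502.97.
Real revenue 2006 = 939.8/1.771 = 530.66.
Change = 530.66/502.97 − 1 = 0.0551.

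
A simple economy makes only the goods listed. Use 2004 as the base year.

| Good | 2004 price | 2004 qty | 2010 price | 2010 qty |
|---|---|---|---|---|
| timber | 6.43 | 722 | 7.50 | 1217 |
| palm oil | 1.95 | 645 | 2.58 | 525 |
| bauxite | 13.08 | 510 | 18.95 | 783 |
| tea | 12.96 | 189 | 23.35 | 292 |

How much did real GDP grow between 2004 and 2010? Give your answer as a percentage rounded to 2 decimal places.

Real GDP 2004 = Nominal GDP 2004 = 6.43·722 + 1.95·645 + 13.08·510 + 12.96·189 = 15020.45.
Real GDP 2010 (at 2004 prices) = 6.43·1217 + 1.95·525 + 13.08·783 + 12.96·292 = 22875.02.
Real growth = 22875.02/15020.45 − 1 = 0.5229.

52.29%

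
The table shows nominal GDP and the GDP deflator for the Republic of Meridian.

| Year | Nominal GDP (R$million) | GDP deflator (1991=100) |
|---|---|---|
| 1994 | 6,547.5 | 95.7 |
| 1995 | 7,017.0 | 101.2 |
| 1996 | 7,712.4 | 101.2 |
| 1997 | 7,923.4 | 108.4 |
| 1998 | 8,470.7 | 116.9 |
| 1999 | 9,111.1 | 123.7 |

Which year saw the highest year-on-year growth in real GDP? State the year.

1996

1995: real = 7017.0/1.012 = 6933.79; growth vs 1994 (6841.69) = 1.35%.
1996: real = 7712.4/1.012 = 7620.95; growth vs 1995 (6933.79) = 9.91%.
1997: real = 7923.4/1.084 = 7309.41; growth vs 1996 (7620.95) = -4.09%.
1998: real = 8470.7/1.169 = 7246.11; growth vs 1997 (7309.41) = -0.87%.
1999: real = 9111.1/1.237 = 7365.48; growth vs 1998 (7246.11) = 1.65%.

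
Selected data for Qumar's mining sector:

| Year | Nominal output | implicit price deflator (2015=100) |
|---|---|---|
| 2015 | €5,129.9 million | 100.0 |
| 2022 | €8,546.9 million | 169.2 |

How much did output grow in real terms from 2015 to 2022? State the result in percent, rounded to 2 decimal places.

-1.53%

Deflate each year: 2015 → 5129.9/1.000 = 5129.90; 2022 → 8546.9/1.692 = 5051.36.
So real output changed by 5051.36/5129.90 − 1 = -0.0153, i.e. -1.53%.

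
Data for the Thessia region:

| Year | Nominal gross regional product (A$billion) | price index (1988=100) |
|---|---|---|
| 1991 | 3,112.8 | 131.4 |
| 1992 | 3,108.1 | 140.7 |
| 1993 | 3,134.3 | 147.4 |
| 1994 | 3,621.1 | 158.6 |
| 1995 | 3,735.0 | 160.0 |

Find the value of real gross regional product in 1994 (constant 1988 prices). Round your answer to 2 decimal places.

Real gross regional product 1994 = 3621.1 / 1.586 = 2283.17.

A$2,283.17 billion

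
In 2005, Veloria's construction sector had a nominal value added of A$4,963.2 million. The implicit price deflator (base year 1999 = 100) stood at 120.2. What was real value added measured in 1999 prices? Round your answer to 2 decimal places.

Real value added = Nominal / (implicit price deflator/100) = 4963.2 / 1.202 = 4129.12.

A$4,129.12 million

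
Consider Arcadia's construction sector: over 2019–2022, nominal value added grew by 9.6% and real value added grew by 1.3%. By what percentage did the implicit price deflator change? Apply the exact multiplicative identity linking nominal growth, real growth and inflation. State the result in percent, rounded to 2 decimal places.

8.19%

(1 + g_nom) = (1 + g_real)(1 + π), so π = 1.0960 / 1.0130 − 1 = 0.08193.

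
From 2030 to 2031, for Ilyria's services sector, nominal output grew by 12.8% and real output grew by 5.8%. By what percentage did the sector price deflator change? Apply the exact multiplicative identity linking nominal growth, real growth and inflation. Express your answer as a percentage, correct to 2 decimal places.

(1 + g_nom) = (1 + g_real)(1 + π), so π = 1.1280 / 1.0580 − 1 = 0.06616.

6.62%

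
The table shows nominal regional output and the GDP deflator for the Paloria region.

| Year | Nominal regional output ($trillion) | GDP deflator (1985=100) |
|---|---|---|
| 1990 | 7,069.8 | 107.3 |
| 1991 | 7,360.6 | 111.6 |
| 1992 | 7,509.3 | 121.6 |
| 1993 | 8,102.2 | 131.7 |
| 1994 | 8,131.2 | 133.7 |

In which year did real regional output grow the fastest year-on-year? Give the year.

1991: real = 7360.6/1.116 = 6595.52; growth vs 1990 (6588.82) = 0.10%.
1992: real = 7509.3/1.216 = 6175.41; growth vs 1991 (6595.52) = -6.37%.
1993: real = 8102.2/1.317 = 6152.01; growth vs 1992 (6175.41) = -0.38%.
1994: real = 8131.2/1.337 = 6081.68; growth vs 1993 (6152.01) = -1.14%.

1991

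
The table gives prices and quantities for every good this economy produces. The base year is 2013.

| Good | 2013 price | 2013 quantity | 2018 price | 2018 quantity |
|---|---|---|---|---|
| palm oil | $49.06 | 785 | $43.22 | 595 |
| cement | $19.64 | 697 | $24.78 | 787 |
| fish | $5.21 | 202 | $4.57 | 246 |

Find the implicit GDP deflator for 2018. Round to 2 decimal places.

Nominal GDP 2018 = 43.22·595 + 24.78·787 + 4.57·246 = 46341.98.
Real GDP 2018 (at 2013 prices) = 49.06·595 + 19.64·787 + 5.21·246 = 45929.04.
Deflator = Nominal/Real × 100 = 46341.98/45929.04 × 100 = 100.899.

100.90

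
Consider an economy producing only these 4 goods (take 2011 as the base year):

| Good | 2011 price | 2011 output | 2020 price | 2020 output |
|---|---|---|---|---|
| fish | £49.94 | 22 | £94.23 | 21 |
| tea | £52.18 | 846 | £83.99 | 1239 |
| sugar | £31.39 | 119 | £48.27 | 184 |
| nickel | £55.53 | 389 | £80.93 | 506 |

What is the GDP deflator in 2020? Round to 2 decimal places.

Nominal GDP 2020 = 94.23·21 + 83.99·1239 + 48.27·184 + 80.93·506 = 155874.70.
Real GDP 2020 (at 2011 prices) = 49.94·21 + 52.18·1239 + 31.39·184 + 55.53·506 = 99573.70.
Deflator = Nominal/Real × 100 = 155874.70/99573.70 × 100 = 156.542.

156.54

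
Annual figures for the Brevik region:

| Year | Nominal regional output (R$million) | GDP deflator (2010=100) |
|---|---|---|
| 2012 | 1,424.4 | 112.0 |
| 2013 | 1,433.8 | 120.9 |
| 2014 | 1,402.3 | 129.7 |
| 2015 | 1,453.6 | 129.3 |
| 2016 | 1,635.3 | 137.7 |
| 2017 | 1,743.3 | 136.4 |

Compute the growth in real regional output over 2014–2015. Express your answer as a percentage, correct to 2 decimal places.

3.98%

Real regional output 2014 = 1402.3/1.297 = 1081.19.
Real regional output 2015 = 1453.6/1.293 = 1124.21.
Change = 1124.21/1081.19 − 1 = 0.0398.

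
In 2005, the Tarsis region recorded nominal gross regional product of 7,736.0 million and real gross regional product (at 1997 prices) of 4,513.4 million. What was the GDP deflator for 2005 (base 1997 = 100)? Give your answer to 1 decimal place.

GDP deflator = (Nominal / Real) × 100 = 7736.0 / 4513.4 × 100 = 171.40.

171.4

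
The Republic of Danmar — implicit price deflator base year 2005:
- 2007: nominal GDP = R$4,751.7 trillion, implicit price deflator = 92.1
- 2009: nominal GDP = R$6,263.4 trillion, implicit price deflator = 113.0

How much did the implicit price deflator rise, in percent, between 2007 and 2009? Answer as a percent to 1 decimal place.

22.7%

Price-level change = 113.0 / 92.1 − 1 = 0.2269.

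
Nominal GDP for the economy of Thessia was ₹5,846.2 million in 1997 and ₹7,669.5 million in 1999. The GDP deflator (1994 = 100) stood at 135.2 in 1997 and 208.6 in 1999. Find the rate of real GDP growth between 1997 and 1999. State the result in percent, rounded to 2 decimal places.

Deflate each year: 1997 → 5846.2/1.352 = 4324.11; 1999 → 7669.5/2.086 = 3676.65.
So real GDP changed by 3676.65/4324.11 − 1 = -0.1497, i.e. -14.97%.

-14.97%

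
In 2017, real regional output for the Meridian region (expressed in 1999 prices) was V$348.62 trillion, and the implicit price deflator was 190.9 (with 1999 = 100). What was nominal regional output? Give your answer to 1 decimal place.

V$665.5 trillion

Nominal regional output = Real × (implicit price deflator/100) = 348.62 × 1.909 = 665.52.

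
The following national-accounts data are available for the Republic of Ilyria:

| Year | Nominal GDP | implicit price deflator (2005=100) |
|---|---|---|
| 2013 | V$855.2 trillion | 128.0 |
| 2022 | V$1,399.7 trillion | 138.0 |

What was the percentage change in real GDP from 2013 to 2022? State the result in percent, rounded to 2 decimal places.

Real GDP 2013 = 855.2 / 1.280 = 668.13.
Real GDP 2022 = 1399.7 / 1.380 = 1014.28.
Real growth = 1014.28 / 668.13 − 1 = 0.5181.

51.81%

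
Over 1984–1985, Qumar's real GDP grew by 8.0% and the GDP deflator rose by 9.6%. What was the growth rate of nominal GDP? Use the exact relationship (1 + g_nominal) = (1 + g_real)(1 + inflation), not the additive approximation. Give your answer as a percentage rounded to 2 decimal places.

(1 + g_nom) = (1 + g_real)(1 + π) = 1.0800 × 1.0960 = 1.18368.

18.37%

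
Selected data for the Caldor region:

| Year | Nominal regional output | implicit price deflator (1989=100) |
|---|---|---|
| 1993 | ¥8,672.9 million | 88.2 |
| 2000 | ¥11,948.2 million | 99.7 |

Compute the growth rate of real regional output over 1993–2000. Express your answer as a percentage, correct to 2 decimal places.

21.87%

Deflate each year: 1993 → 8672.9/0.882 = 9833.22; 2000 → 11948.2/0.997 = 11984.15.
So real regional output changed by 11984.15/9833.22 − 1 = 0.2187, i.e. 21.87%.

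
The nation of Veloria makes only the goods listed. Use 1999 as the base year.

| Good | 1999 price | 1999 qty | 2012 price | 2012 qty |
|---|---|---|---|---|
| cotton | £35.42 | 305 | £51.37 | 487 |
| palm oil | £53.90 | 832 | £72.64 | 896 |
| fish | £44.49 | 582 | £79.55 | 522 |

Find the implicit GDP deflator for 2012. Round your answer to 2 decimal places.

148.28

Nominal GDP 2012 = 51.37·487 + 72.64·896 + 79.55·522 = 131627.73.
Real GDP 2012 (at 1999 prices) = 35.42·487 + 53.90·896 + 44.49·522 = 88767.72.
Deflator = Nominal/Real × 100 = 131627.73/88767.72 × 100 = 148.283.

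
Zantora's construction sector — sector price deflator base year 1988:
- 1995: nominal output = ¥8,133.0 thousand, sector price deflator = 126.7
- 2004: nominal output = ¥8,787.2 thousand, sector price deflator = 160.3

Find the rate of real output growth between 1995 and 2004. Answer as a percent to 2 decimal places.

-14.60%

Deflate each year: 1995 → 8133.0/1.267 = 6419.10; 2004 → 8787.2/1.603 = 5481.72.
So real output changed by 5481.72/6419.10 − 1 = -0.1460, i.e. -14.60%.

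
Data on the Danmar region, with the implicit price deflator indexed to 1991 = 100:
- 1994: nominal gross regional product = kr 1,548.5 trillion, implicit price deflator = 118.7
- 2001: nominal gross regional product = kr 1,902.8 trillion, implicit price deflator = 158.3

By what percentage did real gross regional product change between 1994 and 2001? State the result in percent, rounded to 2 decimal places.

-7.86%

Deflate each year: 1994 → 1548.5/1.187 = 1304.55; 2001 → 1902.8/1.583 = 1202.02.
So real gross regional product changed by 1202.02/1304.55 − 1 = -0.0786, i.e. -7.86%.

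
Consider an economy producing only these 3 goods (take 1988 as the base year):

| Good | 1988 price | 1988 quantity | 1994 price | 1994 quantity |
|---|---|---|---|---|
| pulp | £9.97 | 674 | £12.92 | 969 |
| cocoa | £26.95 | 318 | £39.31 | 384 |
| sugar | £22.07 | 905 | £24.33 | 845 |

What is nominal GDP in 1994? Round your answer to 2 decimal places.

£48173.37

Nominal GDP 1994 = Σ (p_1994 × q_1994) = 12.92·969 + 39.31·384 + 24.33·845 = 48173.37.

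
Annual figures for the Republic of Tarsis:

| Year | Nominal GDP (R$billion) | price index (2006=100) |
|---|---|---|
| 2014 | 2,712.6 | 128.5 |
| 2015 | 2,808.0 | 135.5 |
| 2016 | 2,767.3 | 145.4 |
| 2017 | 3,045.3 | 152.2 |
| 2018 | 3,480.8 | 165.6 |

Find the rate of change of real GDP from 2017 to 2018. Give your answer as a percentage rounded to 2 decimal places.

5.05%

Real GDP 2017 = 3045.3/1.522 = 2000.85.
Real GDP 2018 = 3480.8/1.656 = 2101.93.
Change = 2101.93/2000.85 − 1 = 0.0505.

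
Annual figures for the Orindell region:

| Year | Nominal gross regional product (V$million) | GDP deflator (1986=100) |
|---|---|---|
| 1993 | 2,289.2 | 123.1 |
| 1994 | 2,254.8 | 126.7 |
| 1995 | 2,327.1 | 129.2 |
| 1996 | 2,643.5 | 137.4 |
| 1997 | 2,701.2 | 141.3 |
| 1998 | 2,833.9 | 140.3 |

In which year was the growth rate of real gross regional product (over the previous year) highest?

1994: real = 2254.8/1.267 = 1779.64; growth vs 1993 (1859.63) = -4.30%.
1995: real = 2327.1/1.292 = 1801.16; growth vs 1994 (1779.64) = 1.21%.
1996: real = 2643.5/1.374 = 1923.94; growth vs 1995 (1801.16) = 6.82%.
1997: real = 2701.2/1.413 = 1911.68; growth vs 1996 (1923.94) = -0.64%.
1998: real = 2833.9/1.403 = 2019.89; growth vs 1997 (1911.68) = 5.66%.

1996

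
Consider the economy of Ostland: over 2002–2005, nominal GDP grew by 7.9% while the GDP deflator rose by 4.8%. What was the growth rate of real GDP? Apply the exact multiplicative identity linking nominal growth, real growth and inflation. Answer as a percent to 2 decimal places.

(1 + g_nom) = (1 + g_real)(1 + π), so g_real = 1.0790 / 1.0480 − 1 = 0.02958.

2.96%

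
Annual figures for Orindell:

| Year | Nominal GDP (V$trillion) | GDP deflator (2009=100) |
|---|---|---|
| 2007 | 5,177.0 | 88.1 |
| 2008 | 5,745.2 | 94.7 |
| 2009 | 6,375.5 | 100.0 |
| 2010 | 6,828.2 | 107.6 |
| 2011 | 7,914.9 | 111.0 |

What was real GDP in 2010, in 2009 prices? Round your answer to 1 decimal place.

Real GDP 2010 = 6828.2 / 1.076 = 6345.91.

V$6,345.9 trillion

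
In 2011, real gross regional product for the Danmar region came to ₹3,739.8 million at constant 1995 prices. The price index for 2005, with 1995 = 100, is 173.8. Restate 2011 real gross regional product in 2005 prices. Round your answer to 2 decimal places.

Real gross regional product in 2005 prices = Real gross regional product in 1995 prices × (P_2005/P_1995) = 3739.8 × 1.738 = 6499.77.

₹6,499.77 million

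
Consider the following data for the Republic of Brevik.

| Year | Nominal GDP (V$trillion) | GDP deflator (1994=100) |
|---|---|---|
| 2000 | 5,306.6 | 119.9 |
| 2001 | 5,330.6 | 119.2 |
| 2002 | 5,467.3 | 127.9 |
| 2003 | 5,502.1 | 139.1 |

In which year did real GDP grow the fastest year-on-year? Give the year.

2001

2001: real = 5330.6/1.192 = 4471.98; growth vs 2000 (4425.85) = 1.04%.
2002: real = 5467.3/1.279 = 4274.67; growth vs 2001 (4471.98) = -4.41%.
2003: real = 5502.1/1.391 = 3955.50; growth vs 2002 (4274.67) = -7.47%.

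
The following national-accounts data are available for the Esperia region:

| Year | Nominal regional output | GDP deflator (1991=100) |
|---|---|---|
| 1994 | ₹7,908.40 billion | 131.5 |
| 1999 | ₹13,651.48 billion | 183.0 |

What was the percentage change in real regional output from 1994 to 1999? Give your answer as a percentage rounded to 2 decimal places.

Deflate each year: 1994 → 7908.40/1.315 = 6013.99; 1999 → 13651.48/1.830 = 7459.83.
So real regional output changed by 7459.83/6013.99 − 1 = 0.2404, i.e. 24.04%.

24.04%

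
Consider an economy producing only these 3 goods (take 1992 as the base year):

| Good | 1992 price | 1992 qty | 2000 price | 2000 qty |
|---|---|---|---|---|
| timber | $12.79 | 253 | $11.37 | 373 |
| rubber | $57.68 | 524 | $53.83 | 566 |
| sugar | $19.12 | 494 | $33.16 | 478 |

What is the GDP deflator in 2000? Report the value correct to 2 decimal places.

Nominal GDP 2000 = 11.37·373 + 53.83·566 + 33.16·478 = 50559.27.
Real GDP 2000 (at 1992 prices) = 12.79·373 + 57.68·566 + 19.12·478 = 46556.91.
Deflator = Nominal/Real × 100 = 50559.27/46556.91 × 100 = 108.597.

108.60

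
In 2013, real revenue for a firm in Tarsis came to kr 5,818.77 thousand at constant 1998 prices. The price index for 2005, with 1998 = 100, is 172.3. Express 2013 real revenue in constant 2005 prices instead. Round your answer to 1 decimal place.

Real revenue in 2005 prices = Real revenue in 1998 prices × (P_2005/P_1998) = 5818.77 × 1.723 = 10025.74.

kr 10,025.7 thousand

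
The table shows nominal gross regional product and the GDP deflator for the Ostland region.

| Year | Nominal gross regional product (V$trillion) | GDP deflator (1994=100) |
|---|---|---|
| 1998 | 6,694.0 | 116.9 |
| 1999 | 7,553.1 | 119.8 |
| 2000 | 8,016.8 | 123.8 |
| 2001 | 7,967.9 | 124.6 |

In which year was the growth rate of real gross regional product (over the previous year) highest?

1999: real = 7553.1/1.198 = 6304.76; growth vs 1998 (5726.26) = 10.10%.
2000: real = 8016.8/1.238 = 6475.61; growth vs 1999 (6304.76) = 2.71%.
2001: real = 7967.9/1.246 = 6394.78; growth vs 2000 (6475.61) = -1.25%.

1999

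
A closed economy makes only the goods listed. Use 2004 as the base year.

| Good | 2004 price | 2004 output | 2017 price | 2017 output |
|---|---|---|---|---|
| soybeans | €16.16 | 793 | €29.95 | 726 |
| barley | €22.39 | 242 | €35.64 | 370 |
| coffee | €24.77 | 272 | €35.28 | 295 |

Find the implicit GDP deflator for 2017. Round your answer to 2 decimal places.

165.93

Nominal GDP 2017 = 29.95·726 + 35.64·370 + 35.28·295 = 45338.10.
Real GDP 2017 (at 2004 prices) = 16.16·726 + 22.39·370 + 24.77·295 = 27323.61.
Deflator = Nominal/Real × 100 = 45338.10/27323.61 × 100 = 165.930.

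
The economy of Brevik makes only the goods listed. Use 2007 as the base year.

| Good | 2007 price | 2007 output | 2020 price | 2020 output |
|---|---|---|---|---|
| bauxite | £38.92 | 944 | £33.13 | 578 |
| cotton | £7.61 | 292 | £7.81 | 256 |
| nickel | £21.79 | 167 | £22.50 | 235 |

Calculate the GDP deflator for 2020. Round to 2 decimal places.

Nominal GDP 2020 = 33.13·578 + 7.81·256 + 22.50·235 = 26436.00.
Real GDP 2020 (at 2007 prices) = 38.92·578 + 7.61·256 + 21.79·235 = 29564.57.
Deflator = Nominal/Real × 100 = 26436.00/29564.57 × 100 = 89.418.

89.42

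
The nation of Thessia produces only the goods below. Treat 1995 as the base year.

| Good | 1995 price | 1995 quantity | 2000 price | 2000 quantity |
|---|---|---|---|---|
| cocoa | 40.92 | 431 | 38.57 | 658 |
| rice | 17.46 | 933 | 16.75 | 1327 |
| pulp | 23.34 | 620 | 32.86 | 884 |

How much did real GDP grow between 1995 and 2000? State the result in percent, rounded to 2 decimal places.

Real GDP 1995 = Nominal GDP 1995 = 40.92·431 + 17.46·933 + 23.34·620 = 48397.50.
Real GDP 2000 (at 1995 prices) = 40.92·658 + 17.46·1327 + 23.34·884 = 70727.34.
Real growth = 70727.34/48397.50 − 1 = 0.4614.

46.14%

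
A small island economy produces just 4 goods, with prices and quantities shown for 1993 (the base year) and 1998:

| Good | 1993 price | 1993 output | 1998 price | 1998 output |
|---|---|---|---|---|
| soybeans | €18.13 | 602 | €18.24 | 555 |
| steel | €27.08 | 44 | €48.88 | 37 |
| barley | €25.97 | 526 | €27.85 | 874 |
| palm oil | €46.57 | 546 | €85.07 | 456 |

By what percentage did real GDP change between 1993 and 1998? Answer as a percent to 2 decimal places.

Real GDP 1993 = Nominal GDP 1993 = 18.13·602 + 27.08·44 + 25.97·526 + 46.57·546 = 51193.22.
Real GDP 1998 (at 1993 prices) = 18.13·555 + 27.08·37 + 25.97·874 + 46.57·456 = 54997.81.
Real growth = 54997.81/51193.22 − 1 = 0.0743.

7.43%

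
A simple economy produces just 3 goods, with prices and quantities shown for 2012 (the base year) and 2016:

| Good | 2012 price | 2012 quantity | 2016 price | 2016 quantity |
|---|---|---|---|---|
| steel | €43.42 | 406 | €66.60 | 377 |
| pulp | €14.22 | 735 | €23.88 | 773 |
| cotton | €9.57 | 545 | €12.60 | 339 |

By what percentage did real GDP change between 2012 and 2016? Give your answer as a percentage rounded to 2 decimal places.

-8.08%

Real GDP 2012 = Nominal GDP 2012 = 43.42·406 + 14.22·735 + 9.57·545 = 33295.87.
Real GDP 2016 (at 2012 prices) = 43.42·377 + 14.22·773 + 9.57·339 = 30605.63.
Real growth = 30605.63/33295.87 − 1 = -0.0808.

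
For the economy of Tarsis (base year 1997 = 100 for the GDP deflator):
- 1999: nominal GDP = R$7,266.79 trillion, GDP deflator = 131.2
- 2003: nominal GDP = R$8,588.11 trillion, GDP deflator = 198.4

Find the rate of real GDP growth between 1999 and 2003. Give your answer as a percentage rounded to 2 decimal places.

Real GDP 1999 = 7266.79 / 1.312 = 5538.71.
Real GDP 2003 = 8588.11 / 1.984 = 4328.68.
Real growth = 4328.68 / 5538.71 − 1 = -0.2185.

-21.85%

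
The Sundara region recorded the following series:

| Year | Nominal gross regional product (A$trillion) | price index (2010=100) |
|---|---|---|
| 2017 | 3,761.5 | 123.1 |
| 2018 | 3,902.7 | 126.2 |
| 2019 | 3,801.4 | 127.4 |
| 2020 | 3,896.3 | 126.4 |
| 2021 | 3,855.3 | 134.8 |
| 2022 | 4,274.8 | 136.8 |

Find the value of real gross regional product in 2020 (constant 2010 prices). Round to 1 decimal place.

Real gross regional product 2020 = 3896.3 / 1.264 = 3082.52.

A$3,082.5 trillion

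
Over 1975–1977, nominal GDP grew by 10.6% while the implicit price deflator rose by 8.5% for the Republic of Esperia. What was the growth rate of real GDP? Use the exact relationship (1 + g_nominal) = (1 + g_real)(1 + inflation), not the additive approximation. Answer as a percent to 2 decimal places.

1.94%

(1 + g_nom) = (1 + g_real)(1 + π), so g_real = 1.1060 / 1.0850 − 1 = 0.01935.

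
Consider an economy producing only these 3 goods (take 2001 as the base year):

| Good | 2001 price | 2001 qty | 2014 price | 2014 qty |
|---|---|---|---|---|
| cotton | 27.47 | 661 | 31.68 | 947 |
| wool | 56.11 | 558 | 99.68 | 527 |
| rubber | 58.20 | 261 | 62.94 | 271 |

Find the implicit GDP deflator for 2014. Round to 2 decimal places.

139.57

Nominal GDP 2014 = 31.68·947 + 99.68·527 + 62.94·271 = 99589.06.
Real GDP 2014 (at 2001 prices) = 27.47·947 + 56.11·527 + 58.20·271 = 71356.26.
Deflator = Nominal/Real × 100 = 99589.06/71356.26 × 100 = 139.566.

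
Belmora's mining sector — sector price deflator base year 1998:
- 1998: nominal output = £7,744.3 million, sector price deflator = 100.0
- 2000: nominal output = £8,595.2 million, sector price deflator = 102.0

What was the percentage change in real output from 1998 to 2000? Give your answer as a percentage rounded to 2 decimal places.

8.81%

Real output 1998 = 7744.3 / 1.000 = 7744.30.
Real output 2000 = 8595.2 / 1.020 = 8426.67.
Real growth = 8426.67 / 7744.30 − 1 = 0.0881.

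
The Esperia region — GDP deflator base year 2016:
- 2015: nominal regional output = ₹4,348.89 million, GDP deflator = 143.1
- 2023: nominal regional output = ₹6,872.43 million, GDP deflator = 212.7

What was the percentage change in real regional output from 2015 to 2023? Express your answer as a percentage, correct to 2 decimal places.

Deflate each year: 2015 → 4348.89/1.431 = 3039.06; 2023 → 6872.43/2.127 = 3231.04.
So real regional output changed by 3231.04/3039.06 − 1 = 0.0632, i.e. 6.32%.

6.32%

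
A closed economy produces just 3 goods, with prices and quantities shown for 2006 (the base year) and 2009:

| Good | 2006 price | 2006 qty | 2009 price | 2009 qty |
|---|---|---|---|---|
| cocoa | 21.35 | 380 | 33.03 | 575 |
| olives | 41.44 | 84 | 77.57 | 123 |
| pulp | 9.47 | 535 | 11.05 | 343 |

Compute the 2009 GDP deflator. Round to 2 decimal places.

Nominal GDP 2009 = 33.03·575 + 77.57·123 + 11.05·343 = 32323.51.
Real GDP 2009 (at 2006 prices) = 21.35·575 + 41.44·123 + 9.47·343 = 20621.58.
Deflator = Nominal/Real × 100 = 32323.51/20621.58 × 100 = 156.746.

156.75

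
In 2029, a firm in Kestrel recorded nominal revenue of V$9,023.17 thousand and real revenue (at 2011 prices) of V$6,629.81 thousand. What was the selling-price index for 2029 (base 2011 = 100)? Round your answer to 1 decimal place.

136.1

selling-price index = (Nominal / Real) × 100 = 9023.17 / 6629.81 × 100 = 136.10.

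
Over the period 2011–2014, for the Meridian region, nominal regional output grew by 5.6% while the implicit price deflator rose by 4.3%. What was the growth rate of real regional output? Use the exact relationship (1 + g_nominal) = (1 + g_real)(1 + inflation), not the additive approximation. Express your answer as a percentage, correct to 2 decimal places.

(1 + g_nom) = (1 + g_real)(1 + π), so g_real = 1.0560 / 1.0430 − 1 = 0.01246.

1.25%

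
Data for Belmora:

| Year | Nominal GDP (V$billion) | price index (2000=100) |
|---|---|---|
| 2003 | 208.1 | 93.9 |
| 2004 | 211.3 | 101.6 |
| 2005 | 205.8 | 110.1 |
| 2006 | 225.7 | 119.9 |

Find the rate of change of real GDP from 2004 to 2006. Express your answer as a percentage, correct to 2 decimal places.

-9.49%

Real GDP 2004 = 211.3/1.016 = 207.97.
Real GDP 2006 = 225.7/1.199 = 188.24.
Change = 188.24/207.97 − 1 = -0.0949.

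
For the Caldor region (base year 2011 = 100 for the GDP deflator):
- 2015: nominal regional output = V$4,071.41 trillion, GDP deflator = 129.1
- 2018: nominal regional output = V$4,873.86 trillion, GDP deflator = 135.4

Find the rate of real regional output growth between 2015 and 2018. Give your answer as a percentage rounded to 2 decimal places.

Real regional output 2015 = 4071.41 / 1.291 = 3153.69.
Real regional output 2018 = 4873.86 / 1.354 = 3599.60.
Real growth = 3599.60 / 3153.69 − 1 = 0.1414.

14.14%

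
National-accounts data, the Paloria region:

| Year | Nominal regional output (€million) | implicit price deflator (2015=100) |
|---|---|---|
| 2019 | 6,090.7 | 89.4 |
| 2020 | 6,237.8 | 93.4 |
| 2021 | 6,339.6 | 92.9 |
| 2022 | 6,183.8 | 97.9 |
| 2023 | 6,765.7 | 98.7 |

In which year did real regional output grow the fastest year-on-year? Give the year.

2020: real = 6237.8/0.934 = 6678.59; growth vs 2019 (6812.86) = -1.97%.
2021: real = 6339.6/0.929 = 6824.11; growth vs 2020 (6678.59) = 2.18%.
2022: real = 6183.8/0.979 = 6316.45; growth vs 2021 (6824.11) = -7.44%.
2023: real = 6765.7/0.987 = 6854.81; growth vs 2022 (6316.45) = 8.52%.

2023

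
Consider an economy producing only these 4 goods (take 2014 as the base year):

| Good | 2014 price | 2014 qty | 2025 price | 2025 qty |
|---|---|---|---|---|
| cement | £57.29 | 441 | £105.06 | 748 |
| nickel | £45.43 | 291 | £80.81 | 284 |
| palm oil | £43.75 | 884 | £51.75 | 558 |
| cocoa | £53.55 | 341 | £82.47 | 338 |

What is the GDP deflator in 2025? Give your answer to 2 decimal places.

Nominal GDP 2025 = 105.06·748 + 80.81·284 + 51.75·558 + 82.47·338 = 158286.28.
Real GDP 2025 (at 2014 prices) = 57.29·748 + 45.43·284 + 43.75·558 + 53.55·338 = 98267.44.
Deflator = Nominal/Real × 100 = 158286.28/98267.44 × 100 = 161.077.

161.08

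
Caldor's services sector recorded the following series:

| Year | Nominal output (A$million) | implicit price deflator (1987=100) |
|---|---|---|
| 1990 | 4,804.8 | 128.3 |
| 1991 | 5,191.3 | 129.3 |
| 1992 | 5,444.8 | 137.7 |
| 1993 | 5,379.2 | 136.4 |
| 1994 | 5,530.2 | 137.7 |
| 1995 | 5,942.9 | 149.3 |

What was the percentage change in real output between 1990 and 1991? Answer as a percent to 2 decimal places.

7.21%

Real output 1990 = 4804.8/1.283 = 3744.97.
Real output 1991 = 5191.3/1.293 = 4014.93.
Change = 4014.93/3744.97 − 1 = 0.0721.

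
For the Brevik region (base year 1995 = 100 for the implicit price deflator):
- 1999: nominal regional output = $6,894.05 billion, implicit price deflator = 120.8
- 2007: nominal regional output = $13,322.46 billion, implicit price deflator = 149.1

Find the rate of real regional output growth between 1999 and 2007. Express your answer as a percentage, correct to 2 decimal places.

Real regional output 1999 = 6894.05 / 1.208 = 5707.00.
Real regional output 2007 = 13322.46 / 1.491 = 8935.25.
Real growth = 8935.25 / 5707.00 − 1 = 0.5657.

56.57%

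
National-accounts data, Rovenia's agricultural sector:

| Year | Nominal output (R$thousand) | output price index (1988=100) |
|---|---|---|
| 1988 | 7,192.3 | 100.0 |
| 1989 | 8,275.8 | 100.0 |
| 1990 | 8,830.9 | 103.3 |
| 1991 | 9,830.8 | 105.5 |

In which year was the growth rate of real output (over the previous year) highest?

1989

1989: real = 8275.8/1.000 = 8275.80; growth vs 1988 (7192.30) = 15.06%.
1990: real = 8830.9/1.033 = 8548.79; growth vs 1989 (8275.80) = 3.30%.
1991: real = 9830.8/1.055 = 9318.29; growth vs 1990 (8548.79) = 9.00%.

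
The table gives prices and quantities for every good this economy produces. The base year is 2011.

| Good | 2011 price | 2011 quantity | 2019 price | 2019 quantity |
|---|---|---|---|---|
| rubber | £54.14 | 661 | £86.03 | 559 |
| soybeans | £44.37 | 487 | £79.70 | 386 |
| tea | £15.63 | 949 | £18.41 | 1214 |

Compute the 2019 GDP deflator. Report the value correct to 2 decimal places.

Nominal GDP 2019 = 86.03·559 + 79.70·386 + 18.41·1214 = 101204.71.
Real GDP 2019 (at 2011 prices) = 54.14·559 + 44.37·386 + 15.63·1214 = 66365.90.
Deflator = Nominal/Real × 100 = 101204.71/66365.90 × 100 = 152.495.

152.50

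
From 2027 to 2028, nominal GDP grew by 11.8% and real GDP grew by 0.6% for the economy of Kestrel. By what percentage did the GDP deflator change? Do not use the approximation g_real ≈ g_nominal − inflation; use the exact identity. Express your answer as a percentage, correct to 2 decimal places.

11.13%

(1 + g_nom) = (1 + g_real)(1 + π), so π = 1.1180 / 1.0060 − 1 = 0.11133.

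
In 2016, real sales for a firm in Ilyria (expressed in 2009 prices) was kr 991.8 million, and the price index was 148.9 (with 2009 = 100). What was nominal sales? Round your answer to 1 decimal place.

kr 1,476.8 million

Nominal sales = Real × (price index/100) = 991.8 × 1.489 = 1476.79.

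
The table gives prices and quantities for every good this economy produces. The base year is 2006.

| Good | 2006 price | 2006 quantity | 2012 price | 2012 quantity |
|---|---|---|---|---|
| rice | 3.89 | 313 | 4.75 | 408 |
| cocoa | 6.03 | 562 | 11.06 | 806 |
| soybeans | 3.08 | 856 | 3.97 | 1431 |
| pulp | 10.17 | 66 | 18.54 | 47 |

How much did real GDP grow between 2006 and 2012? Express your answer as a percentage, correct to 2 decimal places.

43.20%

Real GDP 2006 = Nominal GDP 2006 = 3.89·313 + 6.03·562 + 3.08·856 + 10.17·66 = 7914.13.
Real GDP 2012 (at 2006 prices) = 3.89·408 + 6.03·806 + 3.08·1431 + 10.17·47 = 11332.77.
Real growth = 11332.77/7914.13 − 1 = 0.4320.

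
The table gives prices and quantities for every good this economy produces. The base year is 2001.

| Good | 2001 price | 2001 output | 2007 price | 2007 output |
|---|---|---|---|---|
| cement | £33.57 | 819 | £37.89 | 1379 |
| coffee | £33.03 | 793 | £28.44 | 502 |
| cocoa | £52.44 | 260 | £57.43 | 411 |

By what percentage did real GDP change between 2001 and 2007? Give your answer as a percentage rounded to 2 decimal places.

25.41%

Real GDP 2001 = Nominal GDP 2001 = 33.57·819 + 33.03·793 + 52.44·260 = 67321.02.
Real GDP 2007 (at 2001 prices) = 33.57·1379 + 33.03·502 + 52.44·411 = 84426.93.
Real growth = 84426.93/67321.02 − 1 = 0.2541.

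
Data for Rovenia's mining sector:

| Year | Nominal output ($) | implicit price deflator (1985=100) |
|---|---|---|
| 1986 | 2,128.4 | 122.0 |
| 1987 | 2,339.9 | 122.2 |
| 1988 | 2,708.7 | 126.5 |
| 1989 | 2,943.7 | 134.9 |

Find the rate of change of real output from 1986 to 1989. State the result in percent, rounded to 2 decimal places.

Real output 1986 = 2128.4/1.220 = 1744.59.
Real output 1989 = 2943.7/1.349 = 2182.13.
Change = 2182.13/1744.59 − 1 = 0.2508.

25.08%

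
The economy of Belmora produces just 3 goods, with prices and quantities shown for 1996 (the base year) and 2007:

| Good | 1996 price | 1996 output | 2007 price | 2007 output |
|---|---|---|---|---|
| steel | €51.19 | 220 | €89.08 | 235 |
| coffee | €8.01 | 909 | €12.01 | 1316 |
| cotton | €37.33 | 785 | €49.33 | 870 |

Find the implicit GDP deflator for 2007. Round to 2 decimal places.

Nominal GDP 2007 = 89.08·235 + 12.01·1316 + 49.33·870 = 79656.06.
Real GDP 2007 (at 1996 prices) = 51.19·235 + 8.01·1316 + 37.33·870 = 55047.91.
Deflator = Nominal/Real × 100 = 79656.06/55047.91 × 100 = 144.703.

144.70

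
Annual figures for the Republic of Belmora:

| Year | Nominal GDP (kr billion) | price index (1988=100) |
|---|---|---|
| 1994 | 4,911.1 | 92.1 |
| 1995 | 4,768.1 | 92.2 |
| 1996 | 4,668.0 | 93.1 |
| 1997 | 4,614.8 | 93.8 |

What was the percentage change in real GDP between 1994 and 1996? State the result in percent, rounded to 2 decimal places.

-5.97%

Real GDP 1994 = 4911.1/0.921 = 5332.36.
Real GDP 1996 = 4668.0/0.931 = 5013.96.
Change = 5013.96/5332.36 − 1 = -0.0597.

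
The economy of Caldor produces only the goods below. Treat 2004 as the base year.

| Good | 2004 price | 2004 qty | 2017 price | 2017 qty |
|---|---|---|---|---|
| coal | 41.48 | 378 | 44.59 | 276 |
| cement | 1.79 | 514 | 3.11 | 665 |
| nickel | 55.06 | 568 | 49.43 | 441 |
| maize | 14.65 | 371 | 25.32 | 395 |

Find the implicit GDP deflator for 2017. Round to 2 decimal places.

Nominal GDP 2017 = 44.59·276 + 3.11·665 + 49.43·441 + 25.32·395 = 46175.02.
Real GDP 2017 (at 2004 prices) = 41.48·276 + 1.79·665 + 55.06·441 + 14.65·395 = 42707.04.
Deflator = Nominal/Real × 100 = 46175.02/42707.04 × 100 = 108.120.

108.12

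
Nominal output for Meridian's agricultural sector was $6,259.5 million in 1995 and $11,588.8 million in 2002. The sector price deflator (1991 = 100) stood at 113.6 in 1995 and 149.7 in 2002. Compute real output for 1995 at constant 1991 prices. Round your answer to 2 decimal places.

$5,510.12 million

Real output = Nominal / (sector price deflator/100) = 6259.5 / 1.136 = 5510.12.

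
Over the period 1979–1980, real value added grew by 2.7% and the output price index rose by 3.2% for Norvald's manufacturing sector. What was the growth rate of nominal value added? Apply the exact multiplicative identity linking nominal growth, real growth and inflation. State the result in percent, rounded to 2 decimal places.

(1 + g_nom) = (1 + g_real)(1 + π) = 1.0270 × 1.0320 = 1.05986.

5.99%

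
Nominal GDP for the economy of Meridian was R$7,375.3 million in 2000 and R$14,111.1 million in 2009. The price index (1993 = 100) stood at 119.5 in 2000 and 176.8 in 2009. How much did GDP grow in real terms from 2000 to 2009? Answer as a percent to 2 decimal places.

Deflate each year: 2000 → 7375.3/1.195 = 6171.80; 2009 → 14111.1/1.768 = 7981.39.
So real GDP changed by 7981.39/6171.80 − 1 = 0.2932, i.e. 29.32%.

29.32%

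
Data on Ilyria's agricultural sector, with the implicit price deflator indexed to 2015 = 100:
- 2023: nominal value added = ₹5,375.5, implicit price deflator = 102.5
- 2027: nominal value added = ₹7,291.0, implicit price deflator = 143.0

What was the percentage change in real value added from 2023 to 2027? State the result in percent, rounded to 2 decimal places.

-2.78%

Deflate each year: 2023 → 5375.5/1.025 = 5244.39; 2027 → 7291.0/1.430 = 5098.60.
So real value added changed by 5098.60/5244.39 − 1 = -0.0278, i.e. -2.78%.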